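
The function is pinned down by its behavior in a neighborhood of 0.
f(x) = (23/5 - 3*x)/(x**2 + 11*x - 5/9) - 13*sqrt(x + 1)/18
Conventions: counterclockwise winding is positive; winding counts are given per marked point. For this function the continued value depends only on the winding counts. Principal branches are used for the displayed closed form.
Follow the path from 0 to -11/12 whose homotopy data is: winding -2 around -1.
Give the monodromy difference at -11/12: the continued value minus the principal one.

The rational part is single-valued and drops out of the difference; each branch term changes only by its own monodromy.
(-13/18)*sqrt(1 - x/(-1)): winding -2 is even, the square root returns to the same sheet, contribution 0.
Summing the contributions at x = -11/12 gives 0.

Continued minus principal equals 0.


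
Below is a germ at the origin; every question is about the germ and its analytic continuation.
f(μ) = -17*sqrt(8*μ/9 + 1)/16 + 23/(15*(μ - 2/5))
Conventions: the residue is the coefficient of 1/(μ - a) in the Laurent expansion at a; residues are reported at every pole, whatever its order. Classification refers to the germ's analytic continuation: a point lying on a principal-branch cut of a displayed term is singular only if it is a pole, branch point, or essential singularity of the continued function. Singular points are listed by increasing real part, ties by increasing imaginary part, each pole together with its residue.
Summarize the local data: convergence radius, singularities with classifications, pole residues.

Radius of convergence at 0: 2/5.
At -9/8: an algebraic (square-root) branch point.
At 2/5: a pole of order 1; residue 23/15.

Denominator factor (μ - 2/5): pole of order 1 at 2/5, modulus 2/5.
Branch term (-17/16)*sqrt(1 - μ/(-9/8)): its argument vanishes at μ = -9/8, a square-root branch point, modulus 9/8.
The radius of convergence is the smallest modulus among the singular points: 2/5.
The branch term is analytic at 2/5 and contributes nothing to the residue; only the rational part matters.
At the order-1 pole 2/5 set g(μ) = (μ - (2/5))*(rational part) = 23/15.
Simple pole: residue = g(a) at a = 2/5, which is 23/15.
List the singular points by increasing real part (a conjugate pair: the negative imaginary part first).


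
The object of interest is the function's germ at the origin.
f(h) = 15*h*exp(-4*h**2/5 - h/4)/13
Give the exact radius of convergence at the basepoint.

The radius of convergence is infinite.

The factor exp(-4*h**2/5 - h/4) is entire and contributes no finite singular point.
The polynomial part has no poles.
No finite singular points: the Taylor series at 0 converges everywhere.


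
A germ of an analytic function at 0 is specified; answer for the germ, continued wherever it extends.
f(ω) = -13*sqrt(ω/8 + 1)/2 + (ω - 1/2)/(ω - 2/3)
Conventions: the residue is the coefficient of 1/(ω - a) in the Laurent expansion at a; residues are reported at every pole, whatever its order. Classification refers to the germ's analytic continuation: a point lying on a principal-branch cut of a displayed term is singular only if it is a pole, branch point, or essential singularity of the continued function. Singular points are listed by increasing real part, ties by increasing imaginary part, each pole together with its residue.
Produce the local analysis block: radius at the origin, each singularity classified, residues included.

Denominator factor (ω - 2/3): pole of order 1 at 2/3, modulus 2/3.
Branch term (-13/2)*sqrt(1 - ω/(-8)): its argument vanishes at ω = -8, a square-root branch point, modulus 8.
The radius of convergence is the smallest modulus among the singular points: 2/3.
The branch term is analytic at 2/3 and contributes nothing to the residue; only the rational part matters.
At the order-1 pole 2/3 set g(ω) = (ω - (2/3))*(rational part) = ω - 1/2.
Simple pole: residue = g(a) at a = 2/3, which is 1/6.
List the singular points by increasing real part (a conjugate pair: the negative imaginary part first).

Radius of convergence at 0: 2/3.
At -8: an algebraic (square-root) branch point.
At 2/3: a pole of order 1; residue 1/6.


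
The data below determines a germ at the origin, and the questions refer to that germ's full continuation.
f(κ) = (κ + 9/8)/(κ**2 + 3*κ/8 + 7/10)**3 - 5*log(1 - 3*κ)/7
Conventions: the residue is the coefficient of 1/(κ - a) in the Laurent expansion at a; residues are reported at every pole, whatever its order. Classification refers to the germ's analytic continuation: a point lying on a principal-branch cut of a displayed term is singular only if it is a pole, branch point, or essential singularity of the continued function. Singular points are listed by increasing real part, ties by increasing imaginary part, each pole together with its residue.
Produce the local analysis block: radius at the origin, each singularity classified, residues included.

Radius of convergence at 0: 1/3.
At (-3/16) - ((1/80)*sqrt(4255))*i: a pole of order 3; residue ((4608000/616295051)*sqrt(4255))*i.
At (-3/16) + ((1/80)*sqrt(4255))*i: a pole of order 3; residue -((4608000/616295051)*sqrt(4255))*i.
At 1/3: a logarithmic branch point.

Denominator factor (κ**2 + 3*κ/8 + 7/10)^3: discriminant -851/320, complex-conjugate roots (-3/16) + ((1/80)*sqrt(4255))*i and (-3/16) - ((1/80)*sqrt(4255))*i; poles of order 3, moduli (1/10)*sqrt(70) and (1/10)*sqrt(70).
Branch term (-5/7)*log(1 - κ/(1/3)): its argument vanishes at κ = 1/3, a logarithmic branch point, modulus 1/3.
The radius of convergence is the smallest modulus among the singular points: 1/3.
The branch term is analytic at (-3/16) - ((1/80)*sqrt(4255))*i and contributes nothing to the residue; only the rational part matters.
The factor κ**2 + 3*κ/8 + 7/10 splits as (κ - a)(κ - a') with a = (-3/16) - ((1/80)*sqrt(4255))*i, a' = (-3/16) + ((1/80)*sqrt(4255))*i. At the order-3 pole a set g(κ) = (κ - a)^3*(rational part) = [κ + 9/8] / (κ - a')^3.
Order-3 pole: residue = g''(a)/2; g''((-3/16) - ((1/80)*sqrt(4255))*i) = ((9216000/616295051)*sqrt(4255))*i, so the residue is ((4608000/616295051)*sqrt(4255))*i.
The branch term is analytic at (-3/16) + ((1/80)*sqrt(4255))*i and contributes nothing to the residue; only the rational part matters.
The factor κ**2 + 3*κ/8 + 7/10 splits as (κ - a)(κ - a') with a = (-3/16) + ((1/80)*sqrt(4255))*i, a' = (-3/16) - ((1/80)*sqrt(4255))*i. At the order-3 pole a set g(κ) = (κ - a)^3*(rational part) = [κ + 9/8] / (κ - a')^3.
Order-3 pole: residue = g''(a)/2; g''((-3/16) + ((1/80)*sqrt(4255))*i) = -((9216000/616295051)*sqrt(4255))*i, so the residue is -((4608000/616295051)*sqrt(4255))*i.
List the singular points by increasing real part (a conjugate pair: the negative imaginary part first).


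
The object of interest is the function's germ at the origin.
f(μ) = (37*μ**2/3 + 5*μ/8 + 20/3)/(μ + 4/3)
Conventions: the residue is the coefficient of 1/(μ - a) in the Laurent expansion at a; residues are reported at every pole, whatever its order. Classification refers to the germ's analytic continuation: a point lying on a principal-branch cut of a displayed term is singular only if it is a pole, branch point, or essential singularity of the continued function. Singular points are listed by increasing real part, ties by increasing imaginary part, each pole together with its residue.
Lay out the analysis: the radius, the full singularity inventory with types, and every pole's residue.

Radius of convergence at 0: 4/3.
At -4/3: a pole of order 1; residue 1499/54.

Denominator factor (μ + 4/3): pole of order 1 at -4/3, modulus 4/3.
The radius of convergence is the smallest modulus among the singular points: 4/3.
At the order-1 pole -4/3 set g(μ) = (μ - (-4/3))*f(μ) = 37*μ**2/3 + 5*μ/8 + 20/3.
Simple pole: residue = g(a) at a = -4/3, which is 1499/54.


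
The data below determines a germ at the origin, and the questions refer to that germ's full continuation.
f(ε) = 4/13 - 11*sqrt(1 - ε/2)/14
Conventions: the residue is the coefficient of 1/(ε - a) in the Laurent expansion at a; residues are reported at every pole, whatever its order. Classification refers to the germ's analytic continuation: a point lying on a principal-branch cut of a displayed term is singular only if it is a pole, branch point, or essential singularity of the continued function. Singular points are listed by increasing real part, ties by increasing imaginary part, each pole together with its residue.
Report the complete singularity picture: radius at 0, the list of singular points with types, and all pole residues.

Branch term (-11/14)*sqrt(1 - ε/(2)): its argument vanishes at ε = 2, a square-root branch point, modulus 2.
The radius of convergence is the smallest modulus among the singular points: 2.

Radius of convergence at 0: 2.
At 2: an algebraic (square-root) branch point.


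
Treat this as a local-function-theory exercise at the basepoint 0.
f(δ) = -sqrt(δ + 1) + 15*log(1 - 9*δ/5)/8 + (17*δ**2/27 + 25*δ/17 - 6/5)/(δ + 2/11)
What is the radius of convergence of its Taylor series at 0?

The radius of convergence is 2/11.

Denominator factor (δ + 2/11): pole of order 1 at -2/11, modulus 2/11.
Branch term (-1)*sqrt(1 - δ/(-1)): its argument vanishes at δ = -1, a square-root branch point, modulus 1.
Branch term (15/8)*log(1 - δ/(5/9)): its argument vanishes at δ = 5/9, a logarithmic branch point, modulus 5/9.
The radius of convergence is the smallest modulus among the singular points: 2/11.


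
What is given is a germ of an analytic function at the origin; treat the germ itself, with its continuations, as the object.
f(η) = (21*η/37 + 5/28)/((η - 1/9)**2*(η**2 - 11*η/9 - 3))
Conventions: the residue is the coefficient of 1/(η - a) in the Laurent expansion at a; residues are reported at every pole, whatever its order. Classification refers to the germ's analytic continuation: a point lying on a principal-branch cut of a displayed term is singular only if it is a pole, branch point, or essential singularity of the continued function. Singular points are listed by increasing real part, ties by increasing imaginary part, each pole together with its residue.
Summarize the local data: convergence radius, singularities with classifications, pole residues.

Radius of convergence at 0: 1/9.
At 11/18 - (1/18)*sqrt(1093): a pole of order 1; residue 10407447/132626648 + (1325565/144960926264)*sqrt(1093).
At 1/9: a pole of order 2; residue -10407447/66313324.
At 11/18 + (1/18)*sqrt(1093): a pole of order 1; residue 10407447/132626648 - (1325565/144960926264)*sqrt(1093).


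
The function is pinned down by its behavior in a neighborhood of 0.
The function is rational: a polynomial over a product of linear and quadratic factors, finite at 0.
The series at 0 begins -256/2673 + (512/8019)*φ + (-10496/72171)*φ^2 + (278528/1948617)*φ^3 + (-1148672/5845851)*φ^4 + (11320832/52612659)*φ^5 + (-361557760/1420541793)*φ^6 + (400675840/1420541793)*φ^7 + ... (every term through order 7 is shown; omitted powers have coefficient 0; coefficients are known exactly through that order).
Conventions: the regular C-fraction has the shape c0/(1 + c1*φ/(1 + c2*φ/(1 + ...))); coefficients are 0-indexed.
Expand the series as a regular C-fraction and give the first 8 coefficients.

The regular C-fraction coefficients are [-256/2673, 2/3, 29/18, -2867/1566, 535232/2244861, 78521908/215790489, 3094657002/5661023419, -966612266/1503423773].

Taylor coefficients (read off): a_0 = -256/2673, a_1 = 512/8019, a_2 = -10496/72171, a_3 = 278528/1948617, a_4 = -1148672/5845851, a_5 = 11320832/52612659, a_6 = -361557760/1420541793, a_7 = 400675840/1420541793.
c0 = a_0 = -256/2673. Peel one level at a time: if S = 1 + c*φ/S' with S'(0) = 1, then c is the φ-coefficient of S and S' = c*φ/(S - 1).
S_1 = c0/f = 1 + (2/3)*φ + (-29/27)*φ^2 + ...; c1 = 2/3.
S_2 = c1*φ/(S_1 - 1) = 1 + (29/18)*φ + (2867/972)*φ^2 + ...; c2 = 29/18.
S_3 = c2*φ/(S_2 - 1) = 1 + (-2867/1566)*φ + (267616/613089)*φ^2 + ...; c3 = -2867/1566.
S_4 = c3*φ/(S_3 - 1) = 1 + (535232/2244861)*φ + (-173289728/1997384427)*φ^2 + ...; c4 = 535232/2244861.
S_5 = c4*φ/(S_4 - 1) = 1 + (78521908/215790489)*φ + (-13912344/69939769)*φ^2 + ...; c5 = 78521908/215790489.
S_6 = c5*φ/(S_5 - 1) = 1 + (3094657002/5661023419)*φ + (161047566684/458211209569)*φ^2 + ...; c6 = 3094657002/5661023419.
S_7 = c6*φ/(S_6 - 1) = 1 + (-966612266/1503423773)*φ + ...; c7 = -966612266/1503423773.


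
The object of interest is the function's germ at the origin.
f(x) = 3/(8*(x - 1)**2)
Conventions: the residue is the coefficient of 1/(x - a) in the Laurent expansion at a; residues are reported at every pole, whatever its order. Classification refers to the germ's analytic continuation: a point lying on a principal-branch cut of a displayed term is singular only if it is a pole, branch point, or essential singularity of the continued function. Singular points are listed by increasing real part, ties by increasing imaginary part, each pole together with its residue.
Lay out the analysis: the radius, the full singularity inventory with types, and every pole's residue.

Denominator factor (x - 1)^2: pole of order 2 at 1, modulus 1.
The radius of convergence is the smallest modulus among the singular points: 1.
At the order-2 pole 1 set g(x) = (x - (1))^2*f(x) = 3/8.
Order-2 pole: residue = g'(a); g'(1) = 0, so the residue is 0.

Radius of convergence at 0: 1.
At 1: a pole of order 2; residue 0.


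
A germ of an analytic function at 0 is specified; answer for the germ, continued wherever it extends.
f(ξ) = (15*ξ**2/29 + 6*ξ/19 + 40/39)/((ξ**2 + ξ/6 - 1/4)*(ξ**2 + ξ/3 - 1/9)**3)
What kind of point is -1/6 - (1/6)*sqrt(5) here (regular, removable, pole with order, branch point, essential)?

The point is a pole of order 3.

The denominator factor ξ**2 + ξ/3 - 1/9 vanishes at -1/6 - (1/6)*sqrt(5) and appears to the power 3; the numerator there equals 45523/42978 - (79/3306)*sqrt(5), nonzero, and no other factor vanishes.
Hence a pole whose order is the multiplicity, 3.


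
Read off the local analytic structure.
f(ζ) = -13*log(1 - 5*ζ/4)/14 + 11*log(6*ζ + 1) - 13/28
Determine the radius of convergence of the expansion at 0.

Branch term (11)*log(1 - ζ/(-1/6)): its argument vanishes at ζ = -1/6, a logarithmic branch point, modulus 1/6.
Branch term (-13/14)*log(1 - ζ/(4/5)): its argument vanishes at ζ = 4/5, a logarithmic branch point, modulus 4/5.
The radius of convergence is the smallest modulus among the singular points: 1/6.

The radius of convergence is 1/6.


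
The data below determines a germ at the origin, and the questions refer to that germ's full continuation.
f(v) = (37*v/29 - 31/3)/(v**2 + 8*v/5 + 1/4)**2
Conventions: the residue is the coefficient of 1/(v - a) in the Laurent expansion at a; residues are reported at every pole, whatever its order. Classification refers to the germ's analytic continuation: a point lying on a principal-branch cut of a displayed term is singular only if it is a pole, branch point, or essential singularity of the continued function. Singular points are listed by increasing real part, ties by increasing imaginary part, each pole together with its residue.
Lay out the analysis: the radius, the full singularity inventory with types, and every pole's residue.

Denominator factor (v**2 + 8*v/5 + 1/4)^2: discriminant 39/25, real irrational roots -4/5 + (1/10)*sqrt(39) and -4/5 - (1/10)*sqrt(39); poles of order 2, moduli 4/5 - (1/10)*sqrt(39) and 4/5 + (1/10)*sqrt(39).
The radius of convergence is the smallest modulus among the singular points: 4/5 - (1/10)*sqrt(39).
The factor v**2 + 8*v/5 + 1/4 splits as (v - a)(v - a') with a = -4/5 - (1/10)*sqrt(39), a' = -4/5 + (1/10)*sqrt(39). At the order-2 pole a set g(v) = (v - a)^2*f(v) = [37*v/29 - 31/3] / (v - a')^2.
Order-2 pole: residue = g'(a); g'(-4/5 - (1/10)*sqrt(39)) = -(246950/132327)*sqrt(39), so the residue is -(246950/132327)*sqrt(39).
The factor v**2 + 8*v/5 + 1/4 splits as (v - a)(v - a') with a = -4/5 + (1/10)*sqrt(39), a' = -4/5 - (1/10)*sqrt(39). At the order-2 pole a set g(v) = (v - a)^2*f(v) = [37*v/29 - 31/3] / (v - a')^2.
Order-2 pole: residue = g'(a); g'(-4/5 + (1/10)*sqrt(39)) = (246950/132327)*sqrt(39), so the residue is (246950/132327)*sqrt(39).
List the singular points by increasing real part (a conjugate pair: the negative imaginary part first).

Radius of convergence at 0: 4/5 - (1/10)*sqrt(39).
At -4/5 - (1/10)*sqrt(39): a pole of order 2; residue -(246950/132327)*sqrt(39).
At -4/5 + (1/10)*sqrt(39): a pole of order 2; residue (246950/132327)*sqrt(39).


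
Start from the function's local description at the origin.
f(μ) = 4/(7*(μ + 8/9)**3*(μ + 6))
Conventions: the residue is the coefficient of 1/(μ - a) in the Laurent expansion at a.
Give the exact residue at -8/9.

At the order-3 pole -8/9 set g(μ) = (μ - (-8/9))^3*f(μ) = 4/(7*(μ + 6)).
Order-3 pole: residue = g''(a)/2; g''(-8/9) = 729/85169, so the residue is 729/170338.

The residue is 729/170338.


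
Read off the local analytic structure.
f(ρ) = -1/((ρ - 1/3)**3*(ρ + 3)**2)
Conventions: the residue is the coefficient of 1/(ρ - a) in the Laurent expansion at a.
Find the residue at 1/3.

At the order-3 pole 1/3 set g(ρ) = (ρ - (1/3))^3*f(ρ) = -1/(ρ + 3)**2.
Order-3 pole: residue = g''(a)/2; g''(1/3) = -243/5000, so the residue is -243/10000.

The residue is -243/10000.


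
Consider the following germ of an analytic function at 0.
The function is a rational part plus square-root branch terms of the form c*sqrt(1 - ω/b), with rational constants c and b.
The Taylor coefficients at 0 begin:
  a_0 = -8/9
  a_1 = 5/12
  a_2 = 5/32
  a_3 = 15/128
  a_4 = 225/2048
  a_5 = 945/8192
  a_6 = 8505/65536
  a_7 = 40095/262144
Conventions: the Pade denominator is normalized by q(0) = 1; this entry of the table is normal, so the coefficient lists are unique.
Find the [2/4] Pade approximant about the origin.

The Pade approximant has numerator coefficients [-8/9, 2087/1172, -3843/4688]; denominator coefficients [1, -3597/2344, 7101/18752, 1485/37504, 7695/1200128].

Taylor coefficients needed (read off): a_0 = -8/9, a_1 = 5/12, a_2 = 5/32, a_3 = 15/128, a_4 = 225/2048, a_5 = 945/8192, a_6 = 8505/65536.
Write the denominator as Q(ω) = 1 + q1*ω + q2*ω^2 + q3*ω^3 + q4*ω^4. Requiring Q*f - P = O(ω^7) with deg P <= 2 kills the coefficients of ω^3..ω^6 in Q*f:
  ω^3: a_3 + q1*a_2 + q2*a_1 + q3*a_0 = 0, i.e. 15/128 + (5/32)*q1 + (5/12)*q2 + (-8/9)*q3 = 0.
  ω^4: a_4 + q1*a_3 + q2*a_2 + q3*a_1 + q4*a_0 = 0, i.e. 225/2048 + (15/128)*q1 + (5/32)*q2 + (5/12)*q3 + (-8/9)*q4 = 0.
  ω^5: a_5 + q1*a_4 + q2*a_3 + q3*a_2 + q4*a_1 = 0, i.e. 945/8192 + (225/2048)*q1 + (15/128)*q2 + (5/32)*q3 + (5/12)*q4 = 0.
  ω^6: a_6 + q1*a_5 + q2*a_4 + q3*a_3 + q4*a_2 = 0, i.e. 8505/65536 + (945/8192)*q1 + (225/2048)*q2 + (15/128)*q3 + (5/32)*q4 = 0.
Solving this linear system: q1 = -3597/2344, q2 = 7101/18752, q3 = 1485/37504, q4 = 7695/1200128.
The numerator is Q*f truncated at degree 2: P0 = a_0 = -8/9; P1 = a_1 + q1*a_0 = 2087/1172; P2 = a_2 + q1*a_1 + q2*a_0 = -3843/4688.


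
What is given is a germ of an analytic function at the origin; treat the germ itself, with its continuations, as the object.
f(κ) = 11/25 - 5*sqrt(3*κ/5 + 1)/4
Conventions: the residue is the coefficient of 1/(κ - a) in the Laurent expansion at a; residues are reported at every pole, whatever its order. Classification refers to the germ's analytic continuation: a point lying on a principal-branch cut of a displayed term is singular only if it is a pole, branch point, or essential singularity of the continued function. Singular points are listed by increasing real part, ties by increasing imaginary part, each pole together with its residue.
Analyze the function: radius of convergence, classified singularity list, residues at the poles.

Radius of convergence at 0: 5/3.
At -5/3: an algebraic (square-root) branch point.

Branch term (-5/4)*sqrt(1 - κ/(-5/3)): its argument vanishes at κ = -5/3, a square-root branch point, modulus 5/3.
The radius of convergence is the smallest modulus among the singular points: 5/3.


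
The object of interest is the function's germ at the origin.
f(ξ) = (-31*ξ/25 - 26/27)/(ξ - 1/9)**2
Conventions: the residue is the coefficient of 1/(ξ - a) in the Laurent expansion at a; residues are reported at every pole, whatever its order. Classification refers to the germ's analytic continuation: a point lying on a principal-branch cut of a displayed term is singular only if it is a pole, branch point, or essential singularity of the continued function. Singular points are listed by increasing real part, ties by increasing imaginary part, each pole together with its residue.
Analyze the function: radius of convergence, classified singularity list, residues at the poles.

Denominator factor (ξ - 1/9)^2: pole of order 2 at 1/9, modulus 1/9.
The radius of convergence is the smallest modulus among the singular points: 1/9.
At the order-2 pole 1/9 set g(ξ) = (ξ - (1/9))^2*f(ξ) = -31*ξ/25 - 26/27.
Order-2 pole: residue = g'(a); g'(1/9) = -31/25, so the residue is -31/25.

Radius of convergence at 0: 1/9.
At 1/9: a pole of order 2; residue -31/25.


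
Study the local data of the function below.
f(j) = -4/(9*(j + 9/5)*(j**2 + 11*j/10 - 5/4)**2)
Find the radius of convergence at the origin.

The radius of convergence is -11/20 + (3/20)*sqrt(69).

Denominator factor (j**2 + 11*j/10 - 5/4)^2: discriminant 621/100, real irrational roots -11/20 + (3/20)*sqrt(69) and -11/20 - (3/20)*sqrt(69); poles of order 2, moduli -11/20 + (3/20)*sqrt(69) and 11/20 + (3/20)*sqrt(69).
Denominator factor (j + 9/5): pole of order 1 at -9/5, modulus 9/5.
The radius of convergence is the smallest modulus among the singular points: -11/20 + (3/20)*sqrt(69).


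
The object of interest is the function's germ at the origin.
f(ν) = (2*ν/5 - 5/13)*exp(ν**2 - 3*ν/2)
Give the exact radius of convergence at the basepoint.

The factor exp(ν**2 - 3*ν/2) is entire and contributes no finite singular point.
The polynomial part has no poles.
No finite singular points: the Taylor series at 0 converges everywhere.

The radius of convergence is infinite.


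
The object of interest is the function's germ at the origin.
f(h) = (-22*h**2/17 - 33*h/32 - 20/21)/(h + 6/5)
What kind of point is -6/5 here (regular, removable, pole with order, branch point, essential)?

The point is a pole of order 1.

The denominator factor h + 6/5 vanishes at -6/5 and appears to the power 1; the numerator there equals -225397/142800, nonzero, and no other factor vanishes.
Hence a pole whose order is the multiplicity, 1.


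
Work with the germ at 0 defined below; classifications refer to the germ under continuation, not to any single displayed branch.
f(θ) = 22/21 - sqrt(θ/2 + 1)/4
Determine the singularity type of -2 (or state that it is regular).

The point is an algebraic (square-root) branch point.

The term (-1/4)*sqrt(1 - θ/(-2)) has argument 1 - -2/(-2) = 0 at -2: a square-root (algebraic, two-sheeted) branch point; the remaining terms are analytic or single-valued there.


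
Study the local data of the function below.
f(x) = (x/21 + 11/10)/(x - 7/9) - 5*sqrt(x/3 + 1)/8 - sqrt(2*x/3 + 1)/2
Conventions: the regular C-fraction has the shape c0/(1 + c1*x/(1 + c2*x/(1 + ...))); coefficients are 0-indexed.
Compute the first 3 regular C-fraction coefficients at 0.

The regular C-fraction coefficients are [-711/280, -25289/29862, -35695295/137305476].

Taylor coefficients (expand at 0): a_0 = -711/280, a_1 = -25289/11760, a_2 = -783739/329280.
c0 = a_0 = -711/280. Peel one level at a time: if S = 1 + c*x/S' with S'(0) = 1, then c is the x-coefficient of S and S' = c*x/(S - 1).
S_1 = c0/f = 1 + (-25289/29862)*x + (-392648245/1783478088)*x^2 + ...; c1 = -25289/29862.
S_2 = c1*x/(S_1 - 1) = 1 + (-35695295/137305476)*x + ...; c2 = -35695295/137305476.


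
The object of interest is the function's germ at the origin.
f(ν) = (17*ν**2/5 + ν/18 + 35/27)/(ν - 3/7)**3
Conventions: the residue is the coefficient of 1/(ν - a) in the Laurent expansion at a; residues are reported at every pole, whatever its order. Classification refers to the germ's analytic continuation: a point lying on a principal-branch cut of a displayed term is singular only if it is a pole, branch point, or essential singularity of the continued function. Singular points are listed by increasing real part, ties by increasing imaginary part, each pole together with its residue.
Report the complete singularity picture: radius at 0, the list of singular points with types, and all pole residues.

Denominator factor (ν - 3/7)^3: pole of order 3 at 3/7, modulus 3/7.
The radius of convergence is the smallest modulus among the singular points: 3/7.
At the order-3 pole 3/7 set g(ν) = (ν - (3/7))^3*f(ν) = 17*ν**2/5 + ν/18 + 35/27.
Order-3 pole: residue = g''(a)/2; g''(3/7) = 34/5, so the residue is 17/5.

Radius of convergence at 0: 3/7.
At 3/7: a pole of order 3; residue 17/5.


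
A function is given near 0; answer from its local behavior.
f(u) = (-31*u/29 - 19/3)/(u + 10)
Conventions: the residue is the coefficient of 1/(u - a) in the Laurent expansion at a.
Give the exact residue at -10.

The residue is 379/87.

At the order-1 pole -10 set g(u) = (u - (-10))*f(u) = -31*u/29 - 19/3.
Simple pole: residue = g(a) at a = -10, which is 379/87.


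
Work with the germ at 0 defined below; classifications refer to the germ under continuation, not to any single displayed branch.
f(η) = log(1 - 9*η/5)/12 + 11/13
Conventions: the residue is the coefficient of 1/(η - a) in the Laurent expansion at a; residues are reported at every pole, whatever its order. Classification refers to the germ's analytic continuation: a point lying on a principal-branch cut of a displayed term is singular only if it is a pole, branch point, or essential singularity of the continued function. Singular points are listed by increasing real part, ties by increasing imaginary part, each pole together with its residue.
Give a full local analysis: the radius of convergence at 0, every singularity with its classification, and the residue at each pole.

Radius of convergence at 0: 5/9.
At 5/9: a logarithmic branch point.

Branch term (1/12)*log(1 - η/(5/9)): its argument vanishes at η = 5/9, a logarithmic branch point, modulus 5/9.
The radius of convergence is the smallest modulus among the singular points: 5/9.


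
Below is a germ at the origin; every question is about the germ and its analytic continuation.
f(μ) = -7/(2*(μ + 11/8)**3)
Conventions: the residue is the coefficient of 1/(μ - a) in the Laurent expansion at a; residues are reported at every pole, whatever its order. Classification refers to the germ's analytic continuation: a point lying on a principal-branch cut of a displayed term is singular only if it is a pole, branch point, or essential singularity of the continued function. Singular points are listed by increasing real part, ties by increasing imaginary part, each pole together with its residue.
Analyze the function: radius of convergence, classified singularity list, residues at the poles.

Denominator factor (μ + 11/8)^3: pole of order 3 at -11/8, modulus 11/8.
The radius of convergence is the smallest modulus among the singular points: 11/8.
At the order-3 pole -11/8 set g(μ) = (μ - (-11/8))^3*f(μ) = -7/2.
Order-3 pole: residue = g''(a)/2; g''(-11/8) = 0, so the residue is 0.

Radius of convergence at 0: 11/8.
At -11/8: a pole of order 3; residue 0.


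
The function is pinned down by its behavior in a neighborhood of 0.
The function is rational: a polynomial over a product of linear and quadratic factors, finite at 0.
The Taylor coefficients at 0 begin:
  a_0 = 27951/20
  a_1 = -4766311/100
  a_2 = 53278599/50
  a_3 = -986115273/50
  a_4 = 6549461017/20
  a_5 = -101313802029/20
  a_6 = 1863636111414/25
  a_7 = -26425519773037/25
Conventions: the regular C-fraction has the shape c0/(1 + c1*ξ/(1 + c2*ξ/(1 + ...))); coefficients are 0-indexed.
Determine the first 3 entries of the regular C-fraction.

Taylor coefficients (read off): a_0 = 27951/20, a_1 = -4766311/100, a_2 = 53278599/50.
c0 = a_0 = 27951/20. Peel one level at a time: if S = 1 + c*ξ/S' with S'(0) = 1, then c is the ξ-coefficient of S and S' = c*ξ/(S - 1).
S_1 = c0/f = 1 + (3581/105)*ξ + (4417471/11025)*ξ^2 + ...; c1 = 3581/105.
S_2 = c1*ξ/(S_1 - 1) = 1 + (-4417471/376005)*ξ + ...; c2 = -4417471/376005.

The regular C-fraction coefficients are [27951/20, 3581/105, -4417471/376005].


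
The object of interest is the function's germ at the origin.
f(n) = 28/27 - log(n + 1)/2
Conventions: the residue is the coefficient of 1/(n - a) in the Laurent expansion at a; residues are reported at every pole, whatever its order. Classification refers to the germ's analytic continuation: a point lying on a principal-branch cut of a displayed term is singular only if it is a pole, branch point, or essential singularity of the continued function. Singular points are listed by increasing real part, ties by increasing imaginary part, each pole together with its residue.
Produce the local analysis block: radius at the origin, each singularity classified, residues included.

Branch term (-1/2)*log(1 - n/(-1)): its argument vanishes at n = -1, a logarithmic branch point, modulus 1.
The radius of convergence is the smallest modulus among the singular points: 1.

Radius of convergence at 0: 1.
At -1: a logarithmic branch point.


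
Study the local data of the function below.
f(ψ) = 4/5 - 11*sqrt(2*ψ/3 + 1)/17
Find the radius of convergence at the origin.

Branch term (-11/17)*sqrt(1 - ψ/(-3/2)): its argument vanishes at ψ = -3/2, a square-root branch point, modulus 3/2.
The radius of convergence is the smallest modulus among the singular points: 3/2.

The radius of convergence is 3/2.


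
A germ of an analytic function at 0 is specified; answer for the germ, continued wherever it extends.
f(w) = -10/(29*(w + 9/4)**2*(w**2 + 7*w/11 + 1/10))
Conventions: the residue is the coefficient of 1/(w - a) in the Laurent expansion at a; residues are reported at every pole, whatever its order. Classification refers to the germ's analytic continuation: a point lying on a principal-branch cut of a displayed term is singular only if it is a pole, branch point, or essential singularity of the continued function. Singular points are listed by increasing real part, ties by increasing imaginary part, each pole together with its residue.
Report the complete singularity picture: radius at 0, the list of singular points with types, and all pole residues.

Radius of convergence at 0: 7/22 - (1/110)*sqrt(15).
At -9/4: a pole of order 2; residue -29920000/312564581.
At -7/22 - (1/110)*sqrt(15): a pole of order 1; residue 14960000/312564581 + (318005600/937693743)*sqrt(15).
At -7/22 + (1/110)*sqrt(15): a pole of order 1; residue 14960000/312564581 - (318005600/937693743)*sqrt(15).


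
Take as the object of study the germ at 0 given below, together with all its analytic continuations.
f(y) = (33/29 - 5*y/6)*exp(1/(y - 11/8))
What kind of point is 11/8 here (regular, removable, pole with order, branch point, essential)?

The exponent 1/(y - (11/8)) has a pole at 11/8, so exp(1/(y - (11/8))) takes every nonzero value near it: an essential singularity (not a pole of any order).

The point is an essential singularity.


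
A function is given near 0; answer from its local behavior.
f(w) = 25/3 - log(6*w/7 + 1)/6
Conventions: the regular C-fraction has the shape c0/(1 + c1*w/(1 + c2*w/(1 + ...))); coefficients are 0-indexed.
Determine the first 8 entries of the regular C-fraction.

The regular C-fraction coefficients are [25/3, 3/175, 72/175, 25/168, 47/168, 288/1645, 417/1645, 1269/6811].

Taylor coefficients (expand at 0): a_0 = 25/3, a_1 = -1/7, a_2 = 3/49, a_3 = -12/343, a_4 = 54/2401, a_5 = -1296/84035, a_6 = 1296/117649, a_7 = -46656/5764801.
c0 = a_0 = 25/3. Peel one level at a time: if S = 1 + c*w/S' with S'(0) = 1, then c is the w-coefficient of S and S' = c*w/(S - 1).
S_1 = c0/f = 1 + (3/175)*w + (-216/30625)*w^2 + ...; c1 = 3/175.
S_2 = c1*w/(S_1 - 1) = 1 + (72/175)*w + (-3/49)*w^2 + ...; c2 = 72/175.
S_3 = c2*w/(S_2 - 1) = 1 + (25/168)*w + (-1175/28224)*w^2 + ...; c3 = 25/168.
S_4 = c3*w/(S_3 - 1) = 1 + (47/168)*w + (-12/245)*w^2 + ...; c4 = 47/168.
S_5 = c4*w/(S_4 - 1) = 1 + (288/1645)*w + (-120096/2706025)*w^2 + ...; c5 = 288/1645.
S_6 = c5*w/(S_5 - 1) = 1 + (417/1645)*w + (-81/1715)*w^2 + ...; c6 = 417/1645.
S_7 = c6*w/(S_6 - 1) = 1 + (1269/6811)*w + ...; c7 = 1269/6811.


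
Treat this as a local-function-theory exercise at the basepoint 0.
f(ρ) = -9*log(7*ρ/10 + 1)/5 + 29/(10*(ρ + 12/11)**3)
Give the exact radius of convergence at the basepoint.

Denominator factor (ρ + 12/11)^3: pole of order 3 at -12/11, modulus 12/11.
Branch term (-9/5)*log(1 - ρ/(-10/7)): its argument vanishes at ρ = -10/7, a logarithmic branch point, modulus 10/7.
The radius of convergence is the smallest modulus among the singular points: 12/11.

The radius of convergence is 12/11.


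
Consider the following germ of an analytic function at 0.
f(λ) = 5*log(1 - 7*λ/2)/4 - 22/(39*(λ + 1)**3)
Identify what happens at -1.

The denominator factor λ + 1 vanishes at -1 and appears to the power 3; the numerator there equals -22/39, nonzero, and no other factor vanishes.
The branch terms are analytic at this point.
Hence a pole whose order is the multiplicity, 3.

The point is a pole of order 3.


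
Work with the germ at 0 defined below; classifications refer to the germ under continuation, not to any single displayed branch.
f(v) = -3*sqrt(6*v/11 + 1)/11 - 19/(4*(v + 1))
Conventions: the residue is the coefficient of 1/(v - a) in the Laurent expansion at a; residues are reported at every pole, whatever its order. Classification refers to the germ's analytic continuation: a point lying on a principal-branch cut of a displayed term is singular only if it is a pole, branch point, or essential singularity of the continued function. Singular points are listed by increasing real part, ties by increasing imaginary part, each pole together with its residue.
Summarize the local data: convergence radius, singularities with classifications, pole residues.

Radius of convergence at 0: 1.
At -11/6: an algebraic (square-root) branch point.
At -1: a pole of order 1; residue -19/4.

Denominator factor (v + 1): pole of order 1 at -1, modulus 1.
Branch term (-3/11)*sqrt(1 - v/(-11/6)): its argument vanishes at v = -11/6, a square-root branch point, modulus 11/6.
The radius of convergence is the smallest modulus among the singular points: 1.
The branch term is analytic at -1 and contributes nothing to the residue; only the rational part matters.
At the order-1 pole -1 set g(v) = (v - (-1))*(rational part) = -19/4.
Simple pole: residue = g(a) at a = -1, which is -19/4.
List the singular points by increasing real part (a conjugate pair: the negative imaginary part first).


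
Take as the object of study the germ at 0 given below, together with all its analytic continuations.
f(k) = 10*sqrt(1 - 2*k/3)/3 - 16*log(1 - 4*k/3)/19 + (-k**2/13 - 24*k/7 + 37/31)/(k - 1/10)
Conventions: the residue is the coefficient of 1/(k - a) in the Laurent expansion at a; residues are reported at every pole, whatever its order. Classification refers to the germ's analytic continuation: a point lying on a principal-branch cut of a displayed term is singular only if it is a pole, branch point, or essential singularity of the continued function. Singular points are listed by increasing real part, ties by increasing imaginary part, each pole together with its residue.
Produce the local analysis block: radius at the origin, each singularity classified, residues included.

Radius of convergence at 0: 1/10.
At 1/10: a pole of order 1; residue 239763/282100.
At 3/4: a logarithmic branch point.
At 3/2: an algebraic (square-root) branch point.

Denominator factor (k - 1/10): pole of order 1 at 1/10, modulus 1/10.
Branch term (10/3)*sqrt(1 - k/(3/2)): its argument vanishes at k = 3/2, a square-root branch point, modulus 3/2.
Branch term (-16/19)*log(1 - k/(3/4)): its argument vanishes at k = 3/4, a logarithmic branch point, modulus 3/4.
The radius of convergence is the smallest modulus among the singular points: 1/10.
The branch terms are analytic at 1/10 and contribute nothing to the residue; only the rational part matters.
At the order-1 pole 1/10 set g(k) = (k - (1/10))*(rational part) = -k**2/13 - 24*k/7 + 37/31.
Simple pole: residue = g(a) at a = 1/10, which is 239763/282100.
List the singular points by increasing real part (a conjugate pair: the negative imaginary part first).


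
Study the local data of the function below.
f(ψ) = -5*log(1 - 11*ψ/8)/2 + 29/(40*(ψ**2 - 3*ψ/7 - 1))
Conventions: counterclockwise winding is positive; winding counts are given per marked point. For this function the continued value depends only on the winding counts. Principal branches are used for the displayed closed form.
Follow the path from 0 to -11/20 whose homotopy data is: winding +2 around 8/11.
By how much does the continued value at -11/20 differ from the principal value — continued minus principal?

The rational part is single-valued and drops out of the difference; each branch term changes only by its own monodromy.
(-5/2)*log(1 - ψ/(8/11)): each positive loop around 8/11 adds 2*pi*i to the log, so winding +2 contributes (-5/2)*(2)*2*pi*i = -(10)*pi*i.
Summing the contributions at ψ = -11/20 gives -(10)*pi*i.

Continued minus principal equals -(10)*pi*i.


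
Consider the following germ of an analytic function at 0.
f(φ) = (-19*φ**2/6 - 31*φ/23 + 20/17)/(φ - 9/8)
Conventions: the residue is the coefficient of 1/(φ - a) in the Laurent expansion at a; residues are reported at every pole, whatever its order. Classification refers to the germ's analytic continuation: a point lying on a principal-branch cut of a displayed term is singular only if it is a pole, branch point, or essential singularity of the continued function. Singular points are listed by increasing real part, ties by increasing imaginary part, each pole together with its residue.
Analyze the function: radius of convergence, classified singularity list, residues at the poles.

Denominator factor (φ - 9/8): pole of order 1 at 9/8, modulus 9/8.
The radius of convergence is the smallest modulus among the singular points: 9/8.
At the order-1 pole 9/8 set g(φ) = (φ - (9/8))*f(φ) = -19*φ**2/6 - 31*φ/23 + 20/17.
Simple pole: residue = g(a) at a = 9/8, which is -217591/50048.

Radius of convergence at 0: 9/8.
At 9/8: a pole of order 1; residue -217591/50048.


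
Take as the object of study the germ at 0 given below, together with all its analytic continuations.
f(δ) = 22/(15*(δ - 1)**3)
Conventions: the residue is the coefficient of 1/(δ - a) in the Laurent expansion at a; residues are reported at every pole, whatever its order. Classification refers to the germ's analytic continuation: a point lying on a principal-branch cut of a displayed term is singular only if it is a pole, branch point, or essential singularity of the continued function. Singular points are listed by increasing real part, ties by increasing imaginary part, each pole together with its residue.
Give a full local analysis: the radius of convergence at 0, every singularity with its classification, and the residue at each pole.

Radius of convergence at 0: 1.
At 1: a pole of order 3; residue 0.

Denominator factor (δ - 1)^3: pole of order 3 at 1, modulus 1.
The radius of convergence is the smallest modulus among the singular points: 1.
At the order-3 pole 1 set g(δ) = (δ - (1))^3*f(δ) = 22/15.
Order-3 pole: residue = g''(a)/2; g''(1) = 0, so the residue is 0.


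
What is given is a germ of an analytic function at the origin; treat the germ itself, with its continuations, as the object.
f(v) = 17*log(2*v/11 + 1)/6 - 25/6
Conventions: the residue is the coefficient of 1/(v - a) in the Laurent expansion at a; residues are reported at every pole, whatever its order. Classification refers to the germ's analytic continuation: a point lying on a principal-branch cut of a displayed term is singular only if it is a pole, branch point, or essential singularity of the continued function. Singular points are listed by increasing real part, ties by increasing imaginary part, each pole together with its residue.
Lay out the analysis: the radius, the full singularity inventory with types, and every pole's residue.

Branch term (17/6)*log(1 - v/(-11/2)): its argument vanishes at v = -11/2, a logarithmic branch point, modulus 11/2.
The radius of convergence is the smallest modulus among the singular points: 11/2.

Radius of convergence at 0: 11/2.
At -11/2: a logarithmic branch point.
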